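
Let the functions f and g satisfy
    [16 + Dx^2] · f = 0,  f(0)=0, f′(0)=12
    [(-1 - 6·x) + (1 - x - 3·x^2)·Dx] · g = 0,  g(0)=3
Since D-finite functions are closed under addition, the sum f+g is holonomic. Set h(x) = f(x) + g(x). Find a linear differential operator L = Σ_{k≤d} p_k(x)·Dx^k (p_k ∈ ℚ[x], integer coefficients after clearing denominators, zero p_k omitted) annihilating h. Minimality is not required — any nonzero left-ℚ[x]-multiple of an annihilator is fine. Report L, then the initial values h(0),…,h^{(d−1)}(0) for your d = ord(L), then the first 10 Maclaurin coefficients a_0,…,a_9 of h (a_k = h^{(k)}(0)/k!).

L = (-464 - 2816·x - 416·x^2 - 2112·x^3 - 5760·x^4 - 6912·x^5) + (192 - 304·x - 672·x^2 + 1312·x^3 + 1008·x^4 - 3456·x^5 - 3456·x^6)·Dx + (-29 - 176·x - 26·x^2 - 132·x^3 - 360·x^4 - 432·x^5)·Dx^2 + (12 - 19·x - 42·x^2 + 82·x^3 + 63·x^4 - 216·x^5 - 216·x^6)·Dx^3  (order 3).
h: a_k = 3, 15, 12, -11, 57, 728/5, 291, 67331/105, 1524, 3287813/945, …
ICs: h(0) = 3, h′(0) = 15, h′′(0) = 24.

f: a_k = 0, 12, 0, -32, 0, 128/5, 0, -1024/105, 0, 2048/945, …
g: a_k = 3, 3, 12, 21, 57, 120, 291, 651, 1524, 3477, …
Weyl lclm of L_f,L_g ⇒ L₀ (ord ≤ 3).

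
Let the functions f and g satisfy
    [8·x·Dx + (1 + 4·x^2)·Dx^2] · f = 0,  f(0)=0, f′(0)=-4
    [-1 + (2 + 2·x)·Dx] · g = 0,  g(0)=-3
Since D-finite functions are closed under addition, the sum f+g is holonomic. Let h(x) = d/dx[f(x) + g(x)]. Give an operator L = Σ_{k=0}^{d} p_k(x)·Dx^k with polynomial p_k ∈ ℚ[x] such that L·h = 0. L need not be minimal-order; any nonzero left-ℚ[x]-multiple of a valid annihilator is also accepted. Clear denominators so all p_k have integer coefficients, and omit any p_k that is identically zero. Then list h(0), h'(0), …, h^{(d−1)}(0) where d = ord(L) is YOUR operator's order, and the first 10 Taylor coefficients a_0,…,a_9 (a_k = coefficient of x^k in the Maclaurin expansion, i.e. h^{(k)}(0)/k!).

L = (-16 - 40·x + 192·x^2 + 96·x^3) + (-35 - 64·x + 328·x^2 + 768·x^3 + 336·x^4)·Dx + (-2 + 30·x + 48·x^2 + 144·x^3 + 224·x^4 + 96·x^5)·Dx^2  (order 2).
h: a_k = -11/2, 3/4, 247/16, 15/32, -16489/256, 189/512, 523595/2048, 1287/4096, -67128169/65536, 36465/131072, …
ICs: h(0) = -11/2, h′(0) = 3/4.

f: a_k = 0, -4, 0, 16/3, 0, -64/5, 0, 256/7, 0, -1024/9, …
g: a_k = -3, -3/2, 3/8, -3/16, 15/128, -21/256, 63/1024, -99/2048, 1287/32768, -2145/65536, …
h₀=f+g: left-lcm gives L₀, ord ≤ 3.
h=h₀': d/dx-closure on L₀ ⇒ L.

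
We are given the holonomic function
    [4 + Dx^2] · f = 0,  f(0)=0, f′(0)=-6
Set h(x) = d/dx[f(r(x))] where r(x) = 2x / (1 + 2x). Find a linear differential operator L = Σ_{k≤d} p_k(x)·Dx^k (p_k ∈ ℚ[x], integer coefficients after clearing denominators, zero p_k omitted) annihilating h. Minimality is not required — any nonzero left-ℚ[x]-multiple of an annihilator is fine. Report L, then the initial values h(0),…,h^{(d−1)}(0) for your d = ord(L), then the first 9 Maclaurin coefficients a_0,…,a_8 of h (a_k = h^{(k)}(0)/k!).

f: a_k = 0, -6, 0, 4, 0, -4/5, 0, 8/105, 0, …
h₀=f(r): pull back L_f along r ⇒ L₀.
h₀' ⇒ L via d/dx closure of L₀.
L = (40 + 96·x + 96·x^2) + (12 + 72·x + 144·x^2 + 96·x^3)·Dx + (1 + 8·x + 24·x^2 + 32·x^3 + 16·x^4)·Dx^2  (order 2).
h: a_k = -12, 48, -48, -384, 2752, -11520, 565504/15, -1552384/15, 25222144/105, …
ICs: h(0) = -12, h′(0) = 48.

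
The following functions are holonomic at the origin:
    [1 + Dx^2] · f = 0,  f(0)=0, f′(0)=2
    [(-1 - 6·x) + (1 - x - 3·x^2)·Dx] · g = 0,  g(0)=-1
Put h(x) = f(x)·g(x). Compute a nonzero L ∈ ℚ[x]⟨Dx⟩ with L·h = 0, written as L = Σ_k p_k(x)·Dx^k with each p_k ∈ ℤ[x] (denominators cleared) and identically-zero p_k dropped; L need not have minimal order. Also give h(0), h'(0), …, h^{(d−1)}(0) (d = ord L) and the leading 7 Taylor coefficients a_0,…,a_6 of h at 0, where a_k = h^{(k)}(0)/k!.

f: a_k = 0, 2, 0, -1/3, 0, 1/60, 0, …
g: a_k = -1, -1, -4, -7, -19, -40, -97, …
Sym-product of L_f,L_g gives L₀ (≤ ord 2).
L = (5 + x + 3·x^2) + (2 + 12·x)·Dx + (-1 + x + 3·x^2)·Dx^2  (order 2).
h: a_k = 0, -2, -2, -23/3, -41/3, -2201/60, -4661/60, …
ICs: h(0) = 0, h′(0) = -2.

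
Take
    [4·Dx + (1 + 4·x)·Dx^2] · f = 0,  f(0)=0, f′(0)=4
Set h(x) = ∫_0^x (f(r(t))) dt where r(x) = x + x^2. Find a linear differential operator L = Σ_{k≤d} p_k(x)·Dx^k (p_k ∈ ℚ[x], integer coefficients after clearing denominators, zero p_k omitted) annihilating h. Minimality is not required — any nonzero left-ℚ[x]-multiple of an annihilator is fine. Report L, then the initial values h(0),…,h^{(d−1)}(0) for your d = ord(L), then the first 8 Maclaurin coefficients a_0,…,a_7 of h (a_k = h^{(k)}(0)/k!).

f: a_k = 0, 4, -8, 64/3, -64, 1024/5, -2048/3, 16384/7, …
h₀=f(r): pull back L_f along r ⇒ L₀.
∫: right-multiply L₀ by Dx.
L = 2·Dx^2 + (1 + 2·x)·Dx^3  (order 3).
h: a_k = 0, 0, 2, -4/3, 4/3, -8/5, 32/15, -64/21, …
ICs: h(0) = 0, h′(0) = 0, h′′(0) = 4.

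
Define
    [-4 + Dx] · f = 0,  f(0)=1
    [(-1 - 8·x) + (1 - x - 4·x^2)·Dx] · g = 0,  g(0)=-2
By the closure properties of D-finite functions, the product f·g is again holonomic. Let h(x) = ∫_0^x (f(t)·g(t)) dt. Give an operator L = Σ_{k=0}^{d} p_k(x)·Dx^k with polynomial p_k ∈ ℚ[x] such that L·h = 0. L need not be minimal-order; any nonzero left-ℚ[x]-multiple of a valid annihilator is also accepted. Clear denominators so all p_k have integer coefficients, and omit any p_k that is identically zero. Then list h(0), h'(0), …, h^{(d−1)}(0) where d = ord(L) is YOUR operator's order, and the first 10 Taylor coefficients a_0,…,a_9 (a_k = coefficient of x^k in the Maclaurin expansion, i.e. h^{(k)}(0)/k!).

f: a_k = 1, 4, 8, 32/3, 32/3, 128/15, 256/45, 1024/315, 512/315, 2048/2835, …
g: a_k = -2, -2, -10, -18, -58, -130, -362, -882, -2330, -5858, …
L₀ := L_f ⊗_s L_g (sym. prod.), ord ≤ 1.
h=∫₀ˣh₀: take L = L₀·Dx.
L = (5 + 4·x - 16·x^2)·Dx + (-1 + x + 4·x^2)·Dx^2  (order 2).
h: a_k = 0, -2, -5, -34/3, -143/6, -758/15, -4883/45, -15058/63, -674711/1260, -3458566/2835, …
ICs: h(0) = 0, h′(0) = -2.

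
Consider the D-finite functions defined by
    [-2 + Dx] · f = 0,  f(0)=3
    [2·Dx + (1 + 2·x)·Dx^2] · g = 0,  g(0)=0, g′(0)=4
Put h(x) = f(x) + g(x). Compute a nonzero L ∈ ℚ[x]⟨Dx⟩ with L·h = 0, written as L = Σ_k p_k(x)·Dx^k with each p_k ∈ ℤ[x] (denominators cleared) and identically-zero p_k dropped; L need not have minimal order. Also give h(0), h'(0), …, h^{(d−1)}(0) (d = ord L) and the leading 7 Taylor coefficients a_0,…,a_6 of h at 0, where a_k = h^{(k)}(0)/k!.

L = (-6 - 4·x)·Dx + (1 - 4·x - 4·x^2)·Dx^2 + (1 + 3·x + 2·x^2)·Dx^3  (order 3).
h: a_k = 3, 10, 2, 28/3, -6, 68/5, -316/15, …
ICs: h(0) = 3, h′(0) = 10, h′′(0) = 4.

f: a_k = 3, 6, 6, 4, 2, 4/5, 4/15, …
g: a_k = 0, 4, -4, 16/3, -8, 64/5, -64/3, …
h₀=f+g: left-lcm gives L₀, ord ≤ 3.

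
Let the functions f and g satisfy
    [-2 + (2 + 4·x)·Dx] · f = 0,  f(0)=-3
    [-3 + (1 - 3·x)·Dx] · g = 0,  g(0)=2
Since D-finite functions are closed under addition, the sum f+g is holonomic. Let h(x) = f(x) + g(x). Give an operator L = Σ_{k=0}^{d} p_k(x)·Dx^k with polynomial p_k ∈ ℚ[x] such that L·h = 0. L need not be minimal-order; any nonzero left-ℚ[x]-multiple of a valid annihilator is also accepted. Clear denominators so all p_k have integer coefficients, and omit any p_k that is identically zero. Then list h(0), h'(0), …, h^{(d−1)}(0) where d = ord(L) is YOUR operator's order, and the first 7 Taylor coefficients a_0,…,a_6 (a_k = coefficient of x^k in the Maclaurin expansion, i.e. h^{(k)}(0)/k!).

f: a_k = -3, -3, 3/2, -3/2, 15/8, -21/8, 63/16, …
g: a_k = 2, 6, 18, 54, 162, 486, 1458, …
Sum ⇒ L₀ = lclm(L_f,L_g) in ℚ(x)⟨Dx⟩.
L = (21 + 27·x) + (-19 - 66·x - 81·x^2)·Dx + (2 + 7·x - 21·x^2 - 54·x^3)·Dx^2  (order 2).
h: a_k = -1, 3, 39/2, 105/2, 1311/8, 3867/8, 23391/16, …
ICs: h(0) = -1, h′(0) = 3.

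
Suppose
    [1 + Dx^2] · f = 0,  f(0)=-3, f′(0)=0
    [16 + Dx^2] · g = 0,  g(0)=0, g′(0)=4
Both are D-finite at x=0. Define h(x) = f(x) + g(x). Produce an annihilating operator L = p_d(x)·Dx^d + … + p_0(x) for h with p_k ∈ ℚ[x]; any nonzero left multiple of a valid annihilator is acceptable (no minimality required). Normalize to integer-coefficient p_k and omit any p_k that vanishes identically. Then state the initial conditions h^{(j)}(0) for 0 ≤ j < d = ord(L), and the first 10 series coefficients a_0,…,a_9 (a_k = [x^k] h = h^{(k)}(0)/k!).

f: a_k = -3, 0, 3/2, 0, -1/8, 0, 1/240, 0, -1/13440, 0, …
g: a_k = 0, 4, 0, -32/3, 0, 128/15, 0, -1024/315, 0, 2048/2835, …
Sum ⇒ L₀ = lclm(L_f,L_g) in ℚ(x)⟨Dx⟩.
L = 16 + 17·Dx^2 + Dx^4  (order 4).
h: a_k = -3, 4, 3/2, -32/3, -1/8, 128/15, 1/240, -1024/315, -1/13440, 2048/2835, …
ICs: h(0) = -3, h′(0) = 4, h′′(0) = 3, h′′′(0) = -64.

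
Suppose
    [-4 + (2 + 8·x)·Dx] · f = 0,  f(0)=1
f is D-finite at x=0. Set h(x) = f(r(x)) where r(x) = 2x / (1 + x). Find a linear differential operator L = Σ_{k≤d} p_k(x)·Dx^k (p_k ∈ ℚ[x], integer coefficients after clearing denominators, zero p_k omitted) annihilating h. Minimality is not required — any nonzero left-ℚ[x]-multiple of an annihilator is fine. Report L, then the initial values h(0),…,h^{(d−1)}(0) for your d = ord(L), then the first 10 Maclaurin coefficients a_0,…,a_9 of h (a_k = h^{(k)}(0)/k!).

L = -4 + (1 + 10·x + 9·x^2)·Dx  (order 1).
h: a_k = 1, 4, -12, 52, -284, 1764, -11820, 83220, -606780, 4541380, …
ICs: h(0) = 1.

f: a_k = 1, 2, -2, 4, -10, 28, -84, 264, -858, 2860, …
h₀=f(r): pull back L_f along r ⇒ L₀.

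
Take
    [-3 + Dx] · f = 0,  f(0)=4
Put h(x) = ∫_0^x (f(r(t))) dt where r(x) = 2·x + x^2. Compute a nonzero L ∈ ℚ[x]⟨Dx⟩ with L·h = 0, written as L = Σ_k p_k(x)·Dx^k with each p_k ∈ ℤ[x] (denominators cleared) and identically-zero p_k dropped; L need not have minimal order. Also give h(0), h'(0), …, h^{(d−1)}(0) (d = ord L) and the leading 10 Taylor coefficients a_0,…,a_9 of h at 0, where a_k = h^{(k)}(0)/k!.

f: a_k = 4, 12, 18, 18, 27/2, 81/10, 81/20, 243/140, 729/1120, 243/1120, …
L₀ from L_f via x↦r, Dx↦r'^{-1}Dx.
h=∫₀ˣh₀: take L = L₀·Dx.
L = (-6 - 6·x)·Dx + Dx^2  (order 2).
h: a_k = 0, 4, 12, 28, 54, 90, 666/5, 6246/35, 15363/70, 17529/70, …
ICs: h(0) = 0, h′(0) = 4.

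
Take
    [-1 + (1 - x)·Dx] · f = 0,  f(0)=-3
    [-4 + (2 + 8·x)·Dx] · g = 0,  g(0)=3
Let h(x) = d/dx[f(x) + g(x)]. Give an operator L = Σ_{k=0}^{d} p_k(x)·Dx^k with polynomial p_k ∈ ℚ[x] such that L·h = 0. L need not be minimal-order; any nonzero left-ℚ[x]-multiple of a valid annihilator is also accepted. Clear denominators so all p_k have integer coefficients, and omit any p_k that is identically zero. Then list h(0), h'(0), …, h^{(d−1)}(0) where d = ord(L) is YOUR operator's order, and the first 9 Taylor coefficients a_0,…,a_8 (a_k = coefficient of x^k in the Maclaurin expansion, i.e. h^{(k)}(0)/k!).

f: a_k = -3, -3, -3, -3, -3, -3, -3, -3, -3, …
g: a_k = 3, 6, -6, 12, -30, 84, -252, 792, -2574, …
f+g: L₀ = lclm(L_f,L_g), ord ≤ 1+1.
h₀' ⇒ L via d/dx closure of L₀.
L = (-18 - 12·x) + (3 - 36·x - 42·x^2)·Dx + (2 + 9·x + x^2 - 12·x^3)·Dx^2  (order 2).
h: a_k = 3, -18, 27, -132, 405, -1530, 5523, -20616, 77193, …
ICs: h(0) = 3, h′(0) = -18.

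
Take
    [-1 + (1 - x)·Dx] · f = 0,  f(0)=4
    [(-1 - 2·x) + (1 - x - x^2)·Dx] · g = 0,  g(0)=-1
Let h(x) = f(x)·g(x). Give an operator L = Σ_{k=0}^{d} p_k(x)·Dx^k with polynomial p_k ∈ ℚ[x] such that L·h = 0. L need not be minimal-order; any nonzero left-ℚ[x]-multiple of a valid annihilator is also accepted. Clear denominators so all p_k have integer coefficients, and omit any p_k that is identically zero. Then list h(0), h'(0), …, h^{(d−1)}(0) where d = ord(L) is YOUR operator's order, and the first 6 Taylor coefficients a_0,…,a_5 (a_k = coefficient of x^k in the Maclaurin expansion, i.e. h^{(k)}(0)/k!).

f: a_k = 4, 4, 4, 4, 4, 4, …
g: a_k = -1, -1, -2, -3, -5, -8, …
f·g: L₀ = L_f ⊗_s L_g, ord ≤ 1·1.
L = (-2 + 3·x^2) + (1 - 2·x + x^3)·Dx  (order 1).
h: a_k = -4, -8, -16, -28, -48, -80, …
ICs: h(0) = -4.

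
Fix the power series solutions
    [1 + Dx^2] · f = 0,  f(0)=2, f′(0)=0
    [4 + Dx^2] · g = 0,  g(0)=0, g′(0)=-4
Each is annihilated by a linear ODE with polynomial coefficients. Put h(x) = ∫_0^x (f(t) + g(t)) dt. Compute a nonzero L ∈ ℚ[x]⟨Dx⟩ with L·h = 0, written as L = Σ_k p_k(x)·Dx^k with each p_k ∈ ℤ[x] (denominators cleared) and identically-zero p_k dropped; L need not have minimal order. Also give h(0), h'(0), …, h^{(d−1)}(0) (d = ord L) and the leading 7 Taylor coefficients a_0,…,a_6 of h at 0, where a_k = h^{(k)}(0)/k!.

f: a_k = 2, 0, -1, 0, 1/12, 0, -1/360, …
g: a_k = 0, -4, 0, 8/3, 0, -8/15, 0, …
Sum ⇒ L₀ = lclm(L_f,L_g) in ℚ(x)⟨Dx⟩.
h=∫h₀ ⇒ L = L₀·Dx.
L = 4·Dx + 5·Dx^3 + Dx^5  (order 5).
h: a_k = 0, 2, -2, -1/3, 2/3, 1/60, -4/45, …
ICs: h(0) = 0, h′(0) = 2, h′′(0) = -4, h′′′(0) = -2, h′′′′(0) = 16.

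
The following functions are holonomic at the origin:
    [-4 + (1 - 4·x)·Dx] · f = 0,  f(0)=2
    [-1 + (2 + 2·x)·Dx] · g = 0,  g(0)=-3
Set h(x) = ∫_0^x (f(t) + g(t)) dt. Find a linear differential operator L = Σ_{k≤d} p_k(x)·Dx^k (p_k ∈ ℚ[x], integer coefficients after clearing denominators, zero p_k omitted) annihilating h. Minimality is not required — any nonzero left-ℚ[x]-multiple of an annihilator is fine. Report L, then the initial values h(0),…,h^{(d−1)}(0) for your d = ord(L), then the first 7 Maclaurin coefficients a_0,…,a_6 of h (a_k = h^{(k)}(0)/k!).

L = (-68 - 48·x)·Dx + (129 + 248·x + 144·x^2)·Dx^2 + (-14 + 18·x + 128·x^2 + 96·x^3)·Dx^3  (order 3).
h: a_k = 0, -1, 13/4, 259/24, 2045/64, 65551/640, 524267/1536, …
ICs: h(0) = 0, h′(0) = -1, h′′(0) = 13/2.

f: a_k = 2, 8, 32, 128, 512, 2048, 8192, …
g: a_k = -3, -3/2, 3/8, -3/16, 15/128, -21/256, 63/1024, …
L₀ := lclm(L_f,L_g); ord L₀ ≤ 1+1.
Integrate: L := L₀·Dx.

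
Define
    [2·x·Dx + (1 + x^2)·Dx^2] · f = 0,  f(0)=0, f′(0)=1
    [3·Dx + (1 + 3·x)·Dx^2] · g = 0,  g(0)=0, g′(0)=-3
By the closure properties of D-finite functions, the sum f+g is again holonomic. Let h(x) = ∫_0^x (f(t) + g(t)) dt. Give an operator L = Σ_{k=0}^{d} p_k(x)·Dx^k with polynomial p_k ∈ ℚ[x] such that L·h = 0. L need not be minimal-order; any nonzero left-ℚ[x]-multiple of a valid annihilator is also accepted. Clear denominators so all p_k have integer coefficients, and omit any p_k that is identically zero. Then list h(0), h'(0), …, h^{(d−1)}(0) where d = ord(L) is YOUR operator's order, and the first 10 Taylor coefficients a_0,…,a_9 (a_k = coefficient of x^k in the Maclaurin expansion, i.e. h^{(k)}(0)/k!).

f: a_k = 0, 1, 0, -1/3, 0, 1/5, 0, -1/7, 0, 1/9, …
g: a_k = 0, -3, 9/2, -9, 81/4, -243/5, 243/2, -2187/7, 6561/8, -2187, …
Weyl lclm of L_f,L_g ⇒ L₀ (ord ≤ 4).
h=∫₀ˣh₀: take L = L₀·Dx.
L = (-6 - 54·x + 18·x^2 + 18·x^3)·Dx^2 + (-20 - 12·x - 48·x^2 + 36·x^3 + 36·x^4)·Dx^3 + (-3 - 7·x + 6·x^2 + 2·x^3 + 9·x^4 + 9·x^5)·Dx^4  (order 4).
h: a_k = 0, 0, -1, 3/2, -7/3, 81/20, -121/15, 243/14, -547/14, 729/8, …
ICs: h(0) = 0, h′(0) = 0, h′′(0) = -2, h′′′(0) = 9.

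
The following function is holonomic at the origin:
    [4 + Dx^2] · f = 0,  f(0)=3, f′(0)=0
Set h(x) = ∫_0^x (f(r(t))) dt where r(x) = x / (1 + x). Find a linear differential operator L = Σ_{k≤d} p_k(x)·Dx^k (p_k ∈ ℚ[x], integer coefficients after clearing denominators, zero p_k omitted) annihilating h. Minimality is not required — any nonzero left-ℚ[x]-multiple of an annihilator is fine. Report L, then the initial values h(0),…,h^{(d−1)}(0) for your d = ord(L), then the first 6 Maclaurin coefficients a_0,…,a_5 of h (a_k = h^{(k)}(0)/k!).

f: a_k = 3, 0, -6, 0, 2, 0, …
f∘r: x↦r, Dx↦Dx/r' in L_f ⇒ L₀.
h=∫₀ˣh₀: take L = L₀·Dx.
L = 4·Dx + (2 + 6·x + 6·x^2 + 2·x^3)·Dx^2 + (1 + 4·x + 6·x^2 + 4·x^3 + x^4)·Dx^3  (order 3).
h: a_k = 0, 3, 0, -2, 3, -16/5, …
ICs: h(0) = 0, h′(0) = 3, h′′(0) = 0.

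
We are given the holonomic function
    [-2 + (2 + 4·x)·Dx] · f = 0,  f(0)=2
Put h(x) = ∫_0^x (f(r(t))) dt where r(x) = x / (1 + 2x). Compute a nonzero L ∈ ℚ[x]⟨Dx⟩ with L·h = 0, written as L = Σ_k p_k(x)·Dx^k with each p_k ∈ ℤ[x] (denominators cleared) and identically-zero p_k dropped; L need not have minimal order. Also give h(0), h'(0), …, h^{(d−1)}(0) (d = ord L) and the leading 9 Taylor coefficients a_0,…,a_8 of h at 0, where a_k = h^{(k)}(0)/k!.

L = -Dx + (1 + 6·x + 8·x^2)·Dx^2  (order 2).
h: a_k = 0, 2, 1, -5/3, 13/4, -141/20, 133/8, -2353/56, 7205/64, …
ICs: h(0) = 0, h′(0) = 2.

f: a_k = 2, 2, -1, 1, -5/4, 7/4, -21/8, 33/8, -429/64, …
f∘r: x↦r, Dx↦Dx/r' in L_f ⇒ L₀.
h=∫h₀ ⇒ L = L₀·Dx.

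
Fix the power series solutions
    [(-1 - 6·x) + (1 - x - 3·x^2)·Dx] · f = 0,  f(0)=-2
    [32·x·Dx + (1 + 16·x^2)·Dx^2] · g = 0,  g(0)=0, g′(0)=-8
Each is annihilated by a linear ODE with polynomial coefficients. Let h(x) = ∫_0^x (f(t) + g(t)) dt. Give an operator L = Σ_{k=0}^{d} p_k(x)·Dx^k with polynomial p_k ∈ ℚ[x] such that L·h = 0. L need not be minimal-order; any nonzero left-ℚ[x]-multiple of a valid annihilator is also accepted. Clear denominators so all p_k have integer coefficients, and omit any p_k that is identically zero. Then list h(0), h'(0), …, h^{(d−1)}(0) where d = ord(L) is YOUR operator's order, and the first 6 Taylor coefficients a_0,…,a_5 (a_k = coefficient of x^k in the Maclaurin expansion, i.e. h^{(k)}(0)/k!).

L = (-128 + 512·x + 10560·x^2 + 25344·x^3 + 95904·x^4 + 41472·x^6)·Dx^2 + (37 + 208·x - 206·x^2 + 1476·x^3 + 24336·x^4 + 66528·x^5 + 6912·x^6 + 41472·x^7)·Dx^3 + (-4 - 21·x - 198·x^2 - 90·x^3 - 1775·x^4 + 4080·x^5 + 6336·x^6 + 2304·x^7 + 6912·x^8)·Dx^4  (order 4).
h: a_k = 0, -2, -5, -8/3, 43/6, -38/5, …
ICs: h(0) = 0, h′(0) = -2, h′′(0) = -10, h′′′(0) = -16.

f: a_k = -2, -2, -8, -14, -38, -80, …
g: a_k = 0, -8, 0, 128/3, 0, -2048/5, …
h₀=f+g: left-lcm gives L₀, ord ≤ 3.
Integrate: L := L₀·Dx.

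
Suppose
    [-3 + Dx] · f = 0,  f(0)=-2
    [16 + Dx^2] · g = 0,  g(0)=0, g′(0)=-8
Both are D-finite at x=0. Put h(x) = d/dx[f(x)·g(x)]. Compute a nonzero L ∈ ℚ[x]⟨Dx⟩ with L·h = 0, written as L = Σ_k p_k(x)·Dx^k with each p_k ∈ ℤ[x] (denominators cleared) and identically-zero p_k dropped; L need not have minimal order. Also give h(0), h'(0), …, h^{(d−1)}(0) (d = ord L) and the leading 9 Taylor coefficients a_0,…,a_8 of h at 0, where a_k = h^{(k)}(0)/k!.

f: a_k = -2, -6, -9, -9, -27/4, -81/20, -81/40, -243/280, -729/2240, …
g: a_k = 0, -8, 0, 64/3, 0, -256/15, 0, 2048/315, 0, …
L₀ := L_f ⊗_s L_g (sym. prod.), ord ≤ 2.
Differentiate: ansatz ord ≤ ord L₀ ⇒ L.
L = 25 - 6·Dx + Dx^2  (order 2).
h: a_k = 16, 96, 88, -224, -1558/3, -1716/5, 4031/45, 4216/15, 430441/2520, …
ICs: h(0) = 16, h′(0) = 96.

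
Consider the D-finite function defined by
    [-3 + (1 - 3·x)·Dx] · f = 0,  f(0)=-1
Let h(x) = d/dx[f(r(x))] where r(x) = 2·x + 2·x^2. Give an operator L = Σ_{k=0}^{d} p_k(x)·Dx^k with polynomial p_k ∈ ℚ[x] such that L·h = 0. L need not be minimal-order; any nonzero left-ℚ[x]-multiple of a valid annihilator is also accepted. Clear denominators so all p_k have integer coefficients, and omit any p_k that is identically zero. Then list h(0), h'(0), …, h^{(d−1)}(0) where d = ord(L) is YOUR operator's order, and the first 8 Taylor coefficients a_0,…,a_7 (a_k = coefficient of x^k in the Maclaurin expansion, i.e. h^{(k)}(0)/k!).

L = (14 + 36·x + 36·x^2) + (-1 + 4·x + 18·x^2 + 12·x^3)·Dx  (order 1).
h: a_k = -6, -84, -864, -7920, -68040, -561168, -4499712, -35344512, …
ICs: h(0) = -6.

f: a_k = -1, -3, -9, -27, -81, -243, -729, -2187, …
Substitute x→r, Dx→(1/r')Dx; clear ⇒ L₀.
Differentiate: ansatz ord ≤ ord L₀ ⇒ L.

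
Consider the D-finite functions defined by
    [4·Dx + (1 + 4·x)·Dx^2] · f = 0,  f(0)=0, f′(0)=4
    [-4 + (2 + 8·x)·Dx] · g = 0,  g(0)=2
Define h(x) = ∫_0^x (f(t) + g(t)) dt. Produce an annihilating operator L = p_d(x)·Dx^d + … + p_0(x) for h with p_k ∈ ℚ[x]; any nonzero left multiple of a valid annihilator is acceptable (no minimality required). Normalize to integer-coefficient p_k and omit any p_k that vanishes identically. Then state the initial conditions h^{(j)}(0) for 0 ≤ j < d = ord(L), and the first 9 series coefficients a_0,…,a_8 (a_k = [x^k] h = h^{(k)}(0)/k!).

L = 8·Dx^2 + (10 + 40·x)·Dx^3 + (1 + 8·x + 16·x^2)·Dx^4  (order 4).
h: a_k = 0, 2, 4, -4, 22/3, -84/5, 652/15, -2552/21, 2510/7, …
ICs: h(0) = 0, h′(0) = 2, h′′(0) = 8, h′′′(0) = -24.

f: a_k = 0, 4, -8, 64/3, -64, 1024/5, -2048/3, 16384/7, -8192, …
g: a_k = 2, 4, -4, 8, -20, 56, -168, 528, -1716, …
h₀=f+g: left-lcm gives L₀, ord ≤ 3.
∫: right-multiply L₀ by Dx.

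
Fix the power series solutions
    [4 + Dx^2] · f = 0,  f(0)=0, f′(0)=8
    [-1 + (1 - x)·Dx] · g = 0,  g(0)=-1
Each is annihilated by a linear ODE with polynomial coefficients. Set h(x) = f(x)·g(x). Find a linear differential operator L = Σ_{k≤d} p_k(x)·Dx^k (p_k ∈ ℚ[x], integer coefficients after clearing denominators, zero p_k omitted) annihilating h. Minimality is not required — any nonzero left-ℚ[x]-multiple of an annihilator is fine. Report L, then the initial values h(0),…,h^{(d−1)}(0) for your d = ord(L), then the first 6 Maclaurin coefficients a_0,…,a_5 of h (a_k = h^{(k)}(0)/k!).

f: a_k = 0, 8, 0, -16/3, 0, 16/15, …
g: a_k = -1, -1, -1, -1, -1, -1, …
Product ⇒ symmetric product L₀, ord ≤ 2.
L = (-4 + 4·x) + 2·Dx + (-1 + x)·Dx^2  (order 2).
h: a_k = 0, -8, -8, -8/3, -8/3, -56/15, …
ICs: h(0) = 0, h′(0) = -8.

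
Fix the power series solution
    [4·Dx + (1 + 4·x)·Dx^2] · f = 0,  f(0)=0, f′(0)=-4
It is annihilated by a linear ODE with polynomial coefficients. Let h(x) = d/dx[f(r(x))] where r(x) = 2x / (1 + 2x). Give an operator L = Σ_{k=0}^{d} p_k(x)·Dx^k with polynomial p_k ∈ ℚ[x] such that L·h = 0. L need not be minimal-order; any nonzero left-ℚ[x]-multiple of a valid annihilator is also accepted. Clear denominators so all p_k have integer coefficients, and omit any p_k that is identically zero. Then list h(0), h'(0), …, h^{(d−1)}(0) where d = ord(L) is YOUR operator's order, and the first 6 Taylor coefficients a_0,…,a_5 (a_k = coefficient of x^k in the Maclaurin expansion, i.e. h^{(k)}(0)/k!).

L = (12 + 40·x) + (1 + 12·x + 20·x^2)·Dx  (order 1).
h: a_k = -8, 96, -992, 9984, -99968, 999936, …
ICs: h(0) = -8.

f: a_k = 0, -4, 8, -64/3, 64, -1024/5, …
h₀=f(r): pull back L_f along r ⇒ L₀.
Differentiate: ansatz ord ≤ ord L₀ ⇒ L.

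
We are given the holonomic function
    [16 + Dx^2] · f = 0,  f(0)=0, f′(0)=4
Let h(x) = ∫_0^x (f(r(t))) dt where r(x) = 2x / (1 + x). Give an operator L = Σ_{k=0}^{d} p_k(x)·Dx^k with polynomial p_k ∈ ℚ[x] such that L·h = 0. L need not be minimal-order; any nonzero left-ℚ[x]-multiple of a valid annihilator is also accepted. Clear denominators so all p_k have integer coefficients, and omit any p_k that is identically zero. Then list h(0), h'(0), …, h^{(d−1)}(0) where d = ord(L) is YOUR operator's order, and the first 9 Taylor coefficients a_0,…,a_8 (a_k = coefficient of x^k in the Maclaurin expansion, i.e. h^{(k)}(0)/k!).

f: a_k = 0, 4, 0, -32/3, 0, 128/15, 0, -1024/315, 0, …
L₀ from L_f via x↦r, Dx↦r'^{-1}Dx.
h=∫₀ˣh₀: take L = L₀·Dx.
L = 64·Dx + (2 + 6·x + 6·x^2 + 2·x^3)·Dx^2 + (1 + 4·x + 6·x^2 + 4·x^3 + x^4)·Dx^3  (order 3).
h: a_k = 0, 0, 4, -8/3, -58/3, 248/5, -1732/45, -520/7, 94811/315, …
ICs: h(0) = 0, h′(0) = 0, h′′(0) = 8.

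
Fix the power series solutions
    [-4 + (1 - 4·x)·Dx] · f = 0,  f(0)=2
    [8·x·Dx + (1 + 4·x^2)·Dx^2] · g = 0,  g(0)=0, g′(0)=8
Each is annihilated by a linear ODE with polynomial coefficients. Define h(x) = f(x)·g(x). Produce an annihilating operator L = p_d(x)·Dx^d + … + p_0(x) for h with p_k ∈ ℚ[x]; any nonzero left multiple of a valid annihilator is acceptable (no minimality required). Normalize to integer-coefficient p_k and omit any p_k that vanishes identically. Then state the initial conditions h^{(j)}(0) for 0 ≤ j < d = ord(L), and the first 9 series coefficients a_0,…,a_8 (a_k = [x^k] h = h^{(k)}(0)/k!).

L = 32·x + (8 - 8·x + 64·x^2)·Dx + (-1 + 4·x - 4·x^2 + 16·x^3)·Dx^2  (order 2).
h: a_k = 0, 16, 64, 704/3, 2816/3, 57088/15, 228352/15, 6378496/105, 25513984/105, …
ICs: h(0) = 0, h′(0) = 16.

f: a_k = 2, 8, 32, 128, 512, 2048, 8192, 32768, 131072, …
g: a_k = 0, 8, 0, -32/3, 0, 128/5, 0, -512/7, 0, …
Sym-product of L_f,L_g gives L₀ (≤ ord 2).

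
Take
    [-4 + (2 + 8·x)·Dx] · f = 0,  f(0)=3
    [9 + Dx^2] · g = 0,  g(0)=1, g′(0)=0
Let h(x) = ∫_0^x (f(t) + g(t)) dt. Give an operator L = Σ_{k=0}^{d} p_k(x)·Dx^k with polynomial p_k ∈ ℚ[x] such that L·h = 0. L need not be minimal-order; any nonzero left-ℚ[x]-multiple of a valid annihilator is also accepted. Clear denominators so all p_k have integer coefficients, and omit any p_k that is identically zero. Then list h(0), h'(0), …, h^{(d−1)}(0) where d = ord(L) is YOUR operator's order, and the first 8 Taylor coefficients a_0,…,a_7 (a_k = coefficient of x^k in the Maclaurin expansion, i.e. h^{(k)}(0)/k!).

f: a_k = 3, 6, -6, 12, -30, 84, -252, 792, …
g: a_k = 1, 0, -9/2, 0, 27/8, 0, -81/80, 0, …
Sum ⇒ L₀ = lclm(L_f,L_g) in ℚ(x)⟨Dx⟩.
∫: right-multiply L₀ by Dx.
L = (-378 - 1296·x - 2592·x^2)·Dx + (45 + 828·x + 3888·x^2 + 5184·x^3)·Dx^2 + (-42 - 144·x - 288·x^2)·Dx^3 + (5 + 92·x + 432·x^2 + 576·x^3)·Dx^4  (order 4).
h: a_k = 0, 4, 3, -7/2, 3, -213/40, 14, -20241/560, …
ICs: h(0) = 0, h′(0) = 4, h′′(0) = 6, h′′′(0) = -21.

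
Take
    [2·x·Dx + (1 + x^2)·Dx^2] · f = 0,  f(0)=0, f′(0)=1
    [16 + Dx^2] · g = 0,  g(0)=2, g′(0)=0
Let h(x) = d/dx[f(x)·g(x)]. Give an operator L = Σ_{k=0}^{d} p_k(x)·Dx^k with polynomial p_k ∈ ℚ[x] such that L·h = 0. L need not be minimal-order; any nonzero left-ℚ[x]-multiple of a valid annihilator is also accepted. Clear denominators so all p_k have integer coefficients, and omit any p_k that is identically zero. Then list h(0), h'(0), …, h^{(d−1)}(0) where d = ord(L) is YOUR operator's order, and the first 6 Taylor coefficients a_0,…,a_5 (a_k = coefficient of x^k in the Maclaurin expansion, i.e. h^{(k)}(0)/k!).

L = (32960 + 157056·x^2 + 319424·x^4 + 359424·x^6 + 242688·x^8 + 94208·x^10 + 16384·x^12) + (6752·x + 28736·x^3 + 49120·x^5 + 43520·x^7 + 20480·x^9 + 4096·x^11)·Dx + (3420 + 17320·x^2 + 37356·x^4 + 44272·x^6 + 30848·x^8 + 12032·x^10 + 2048·x^12)·Dx^2 + (422·x + 1796·x^3 + 3070·x^5 + 2720·x^7 + 1280·x^9 + 256·x^11)·Dx^3 + (85 + 469·x^2 + 1087·x^4 + 1363·x^6 + 980·x^8 + 384·x^10 + 64·x^12)·Dx^4  (order 4).
h: a_k = 2, 0, -50, 0, 406/3, 0, …
ICs: h(0) = 2, h′(0) = 0, h′′(0) = -100, h′′′(0) = 0.

f: a_k = 0, 1, 0, -1/3, 0, 1/5, …
g: a_k = 2, 0, -16, 0, 64/3, 0, …
L₀ := L_f ⊗_s L_g (sym. prod.), ord ≤ 4.
h₀' ⇒ L via d/dx closure of L₀.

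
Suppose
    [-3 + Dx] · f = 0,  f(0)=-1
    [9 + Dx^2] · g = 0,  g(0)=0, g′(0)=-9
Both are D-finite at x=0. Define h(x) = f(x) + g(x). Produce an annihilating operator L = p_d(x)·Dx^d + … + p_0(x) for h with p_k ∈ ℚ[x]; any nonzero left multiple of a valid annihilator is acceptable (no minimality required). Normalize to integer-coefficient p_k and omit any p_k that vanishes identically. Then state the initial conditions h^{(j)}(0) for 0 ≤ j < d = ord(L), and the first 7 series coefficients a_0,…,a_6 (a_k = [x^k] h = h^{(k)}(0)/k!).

L = -27 + 9·Dx - 3·Dx^2 + Dx^3  (order 3).
h: a_k = -1, -12, -9/2, 9, -27/8, -81/10, -81/80, …
ICs: h(0) = -1, h′(0) = -12, h′′(0) = -9.

f: a_k = -1, -3, -9/2, -9/2, -27/8, -81/40, -81/80, …
g: a_k = 0, -9, 0, 27/2, 0, -243/40, 0, …
Sum ⇒ L₀ = lclm(L_f,L_g) in ℚ(x)⟨Dx⟩.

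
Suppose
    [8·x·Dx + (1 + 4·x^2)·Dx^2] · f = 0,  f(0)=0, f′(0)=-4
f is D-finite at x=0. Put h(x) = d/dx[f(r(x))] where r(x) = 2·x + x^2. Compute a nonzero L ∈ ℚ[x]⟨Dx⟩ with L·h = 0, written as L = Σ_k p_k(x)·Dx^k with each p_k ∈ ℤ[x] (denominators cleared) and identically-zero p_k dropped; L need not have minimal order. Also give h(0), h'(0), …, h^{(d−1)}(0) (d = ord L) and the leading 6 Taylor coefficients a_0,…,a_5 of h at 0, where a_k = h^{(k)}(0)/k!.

f: a_k = 0, -4, 0, 16/3, 0, -64/5, …
f∘r: x↦r, Dx↦Dx/r' in L_f ⇒ L₀.
h₀' ⇒ L via d/dx closure of L₀.
L = (-1 + 32·x + 64·x^2 + 48·x^3 + 12·x^4) + (1 + x + 16·x^2 + 32·x^3 + 20·x^4 + 4·x^5)·Dx  (order 1).
h: a_k = -8, -8, 128, 256, -1888, -6112, …
ICs: h(0) = -8.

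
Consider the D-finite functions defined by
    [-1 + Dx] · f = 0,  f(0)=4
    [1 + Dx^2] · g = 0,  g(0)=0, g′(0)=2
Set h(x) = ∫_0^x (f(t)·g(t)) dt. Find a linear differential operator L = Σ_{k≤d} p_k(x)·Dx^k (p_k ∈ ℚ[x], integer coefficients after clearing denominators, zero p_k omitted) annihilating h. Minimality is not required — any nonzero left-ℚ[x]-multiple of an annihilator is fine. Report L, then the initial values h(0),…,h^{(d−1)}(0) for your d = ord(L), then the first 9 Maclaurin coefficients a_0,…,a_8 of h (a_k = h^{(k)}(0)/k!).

f: a_k = 4, 4, 2, 2/3, 1/6, 1/30, 1/180, 1/1260, 1/10080, …
g: a_k = 0, 2, 0, -1/3, 0, 1/60, 0, -1/2520, 0, …
L₀ := L_f ⊗_s L_g (sym. prod.), ord ≤ 2.
h=∫h₀ ⇒ L = L₀·Dx.
L = 2·Dx - 2·Dx^2 + Dx^3  (order 3).
h: a_k = 0, 0, 4, 8/3, 2/3, 0, -2/45, -4/315, -1/630, …
ICs: h(0) = 0, h′(0) = 0, h′′(0) = 8.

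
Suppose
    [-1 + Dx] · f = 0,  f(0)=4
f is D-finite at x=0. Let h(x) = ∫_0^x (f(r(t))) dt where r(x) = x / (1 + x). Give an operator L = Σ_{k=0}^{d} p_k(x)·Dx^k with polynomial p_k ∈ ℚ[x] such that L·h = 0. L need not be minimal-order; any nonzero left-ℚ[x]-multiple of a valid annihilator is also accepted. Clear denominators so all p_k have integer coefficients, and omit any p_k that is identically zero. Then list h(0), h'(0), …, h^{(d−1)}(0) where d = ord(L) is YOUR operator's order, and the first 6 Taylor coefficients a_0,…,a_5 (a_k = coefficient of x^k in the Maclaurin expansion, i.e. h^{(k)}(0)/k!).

L = -Dx + (1 + 2·x + x^2)·Dx^2  (order 2).
h: a_k = 0, 4, 2, -2/3, 1/6, 1/30, …
ICs: h(0) = 0, h′(0) = 4.

f: a_k = 4, 4, 2, 2/3, 1/6, 1/30, …
L₀ from L_f via x↦r, Dx↦r'^{-1}Dx.
h=∫₀ˣh₀: take L = L₀·Dx.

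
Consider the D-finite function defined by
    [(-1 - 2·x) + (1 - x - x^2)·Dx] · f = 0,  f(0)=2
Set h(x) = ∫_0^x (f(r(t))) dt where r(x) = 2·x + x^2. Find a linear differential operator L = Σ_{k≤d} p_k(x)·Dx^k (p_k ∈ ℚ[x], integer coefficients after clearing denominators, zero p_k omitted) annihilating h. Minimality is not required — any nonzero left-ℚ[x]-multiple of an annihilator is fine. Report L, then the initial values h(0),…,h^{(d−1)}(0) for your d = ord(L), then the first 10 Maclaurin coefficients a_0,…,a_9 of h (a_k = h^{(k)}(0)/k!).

f: a_k = 2, 2, 4, 6, 10, 16, 26, 42, 68, 110, …
Change of var in L_f (x↦r) gives L₀.
Integrate: L := L₀·Dx.
L = (2 + 10·x + 12·x^2 + 4·x^3)·Dx + (-1 + 2·x + 5·x^2 + 4·x^3 + x^4)·Dx^2  (order 2).
h: a_k = 0, 2, 2, 6, 16, 236/5, 434/3, 3190/7, 1466, 43114/9, …
ICs: h(0) = 0, h′(0) = 2.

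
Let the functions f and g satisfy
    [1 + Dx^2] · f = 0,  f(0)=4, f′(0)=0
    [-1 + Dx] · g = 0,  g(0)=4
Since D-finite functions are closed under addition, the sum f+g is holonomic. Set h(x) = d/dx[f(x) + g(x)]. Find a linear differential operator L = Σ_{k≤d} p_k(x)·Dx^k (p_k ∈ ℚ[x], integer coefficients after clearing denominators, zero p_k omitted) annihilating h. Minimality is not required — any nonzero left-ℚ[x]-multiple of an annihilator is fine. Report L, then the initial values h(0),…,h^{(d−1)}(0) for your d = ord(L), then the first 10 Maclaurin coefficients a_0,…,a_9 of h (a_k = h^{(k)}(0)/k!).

L = 1 - Dx + Dx^2 - Dx^3  (order 3).
h: a_k = 4, 0, 2, 4/3, 1/6, 0, 1/180, 1/630, 1/10080, 0, …
ICs: h(0) = 4, h′(0) = 0, h′′(0) = 4.

f: a_k = 4, 0, -2, 0, 1/6, 0, -1/180, 0, 1/10080, 0, …
g: a_k = 4, 4, 2, 2/3, 1/6, 1/30, 1/180, 1/1260, 1/10080, 1/90720, …
L₀ := lclm(L_f,L_g); ord L₀ ≤ 2+1.
Derive L from L₀ (diff closure).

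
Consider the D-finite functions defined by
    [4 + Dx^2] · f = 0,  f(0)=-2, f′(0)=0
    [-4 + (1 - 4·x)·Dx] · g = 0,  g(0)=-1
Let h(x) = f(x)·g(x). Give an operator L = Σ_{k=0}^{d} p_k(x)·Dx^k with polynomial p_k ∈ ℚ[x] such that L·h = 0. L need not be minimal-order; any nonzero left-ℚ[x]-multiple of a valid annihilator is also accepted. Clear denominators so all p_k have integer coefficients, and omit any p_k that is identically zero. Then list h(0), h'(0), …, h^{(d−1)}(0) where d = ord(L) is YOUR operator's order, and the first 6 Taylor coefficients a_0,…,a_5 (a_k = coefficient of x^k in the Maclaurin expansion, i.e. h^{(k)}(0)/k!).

L = (-4 + 16·x) + 8·Dx + (-1 + 4·x)·Dx^2  (order 2).
h: a_k = 2, 8, 28, 112, 1348/3, 5392/3, …
ICs: h(0) = 2, h′(0) = 8.

f: a_k = -2, 0, 4, 0, -4/3, 0, …
g: a_k = -1, -4, -16, -64, -256, -1024, …
f·g: L₀ = L_f ⊗_s L_g, ord ≤ 2·1.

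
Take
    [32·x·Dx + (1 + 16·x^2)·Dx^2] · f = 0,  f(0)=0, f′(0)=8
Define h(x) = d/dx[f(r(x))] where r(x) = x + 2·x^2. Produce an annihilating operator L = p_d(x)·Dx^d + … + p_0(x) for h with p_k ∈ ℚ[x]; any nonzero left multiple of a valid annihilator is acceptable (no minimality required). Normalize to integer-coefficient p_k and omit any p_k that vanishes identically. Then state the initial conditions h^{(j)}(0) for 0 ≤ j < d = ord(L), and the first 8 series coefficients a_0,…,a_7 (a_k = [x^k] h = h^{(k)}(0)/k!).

f: a_k = 0, 8, 0, -128/3, 0, 2048/5, 0, -32768/7, …
Change of var in L_f (x↦r) gives L₀.
Differentiate: ansatz ord ≤ ord L₀ ⇒ L.
L = (-4 + 32·x + 256·x^2 + 768·x^3 + 768·x^4) + (1 + 4·x + 16·x^2 + 128·x^3 + 320·x^4 + 256·x^5)·Dx  (order 1).
h: a_k = 8, 32, -128, -1024, -512, 22528, 81920, -262144, …
ICs: h(0) = 8.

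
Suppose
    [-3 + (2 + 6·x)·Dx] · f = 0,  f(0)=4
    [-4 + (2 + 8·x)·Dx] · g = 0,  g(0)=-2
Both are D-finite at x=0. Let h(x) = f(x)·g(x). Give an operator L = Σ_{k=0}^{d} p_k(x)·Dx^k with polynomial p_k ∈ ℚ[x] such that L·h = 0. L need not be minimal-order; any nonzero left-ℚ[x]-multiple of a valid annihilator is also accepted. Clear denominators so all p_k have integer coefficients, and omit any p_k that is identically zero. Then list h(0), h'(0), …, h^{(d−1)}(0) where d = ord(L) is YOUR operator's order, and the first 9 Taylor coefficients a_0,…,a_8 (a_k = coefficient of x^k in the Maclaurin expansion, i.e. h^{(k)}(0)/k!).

L = (-7 - 24·x) + (2 + 14·x + 24·x^2)·Dx  (order 1).
h: a_k = -8, -28, 1, -7/2, 197/16, -1393/32, 19797/128, -141351/256, 8111661/4096, …
ICs: h(0) = -8.

f: a_k = 4, 6, -9/2, 27/4, -405/32, 1701/64, -15309/256, 72171/512, -2814669/8192, …
g: a_k = -2, -4, 4, -8, 20, -56, 168, -528, 1716, …
Product ⇒ symmetric product L₀, ord ≤ 1.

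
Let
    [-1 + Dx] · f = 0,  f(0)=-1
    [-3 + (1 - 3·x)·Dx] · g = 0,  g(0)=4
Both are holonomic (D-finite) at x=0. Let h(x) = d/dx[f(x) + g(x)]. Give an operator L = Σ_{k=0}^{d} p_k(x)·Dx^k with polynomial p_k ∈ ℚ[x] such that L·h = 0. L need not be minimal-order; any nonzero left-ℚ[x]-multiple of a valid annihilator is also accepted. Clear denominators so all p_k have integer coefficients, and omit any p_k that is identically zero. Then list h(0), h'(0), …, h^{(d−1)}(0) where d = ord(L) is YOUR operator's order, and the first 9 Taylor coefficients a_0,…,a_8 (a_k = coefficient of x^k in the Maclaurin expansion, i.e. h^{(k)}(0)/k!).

L = (48 + 18·x) + (-53 - 6·x + 9·x^2)·Dx + (5 - 12·x - 9·x^2)·Dx^2  (order 2).
h: a_k = 11, 71, 647/2, 7775/6, 116639/24, 2099519/120, 44089919/720, 1058158079/5040, 28570268159/40320, …
ICs: h(0) = 11, h′(0) = 71.

f: a_k = -1, -1, -1/2, -1/6, -1/24, -1/120, -1/720, -1/5040, -1/40320, …
g: a_k = 4, 12, 36, 108, 324, 972, 2916, 8748, 26244, …
f+g: L₀ = lclm(L_f,L_g), ord ≤ 1+1.
Derive L from L₀ (diff closure).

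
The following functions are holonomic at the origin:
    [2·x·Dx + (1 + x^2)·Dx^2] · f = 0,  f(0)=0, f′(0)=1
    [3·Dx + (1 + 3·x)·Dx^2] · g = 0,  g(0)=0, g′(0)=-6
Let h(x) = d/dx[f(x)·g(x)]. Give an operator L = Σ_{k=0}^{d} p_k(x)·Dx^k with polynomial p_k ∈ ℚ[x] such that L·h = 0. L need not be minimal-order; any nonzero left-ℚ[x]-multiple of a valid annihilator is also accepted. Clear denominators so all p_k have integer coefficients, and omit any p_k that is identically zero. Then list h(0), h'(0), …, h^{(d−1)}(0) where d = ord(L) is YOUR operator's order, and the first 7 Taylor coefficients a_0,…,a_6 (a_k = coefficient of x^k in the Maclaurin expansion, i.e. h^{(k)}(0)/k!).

L = (264 + 1260·x + 1008·x^2 + 3420·x^3 + 3240·x^4 + 4212·x^5 + 324·x^7) + (178 + 660·x + 3828·x^2 + 7308·x^3 + 12960·x^4 + 10044·x^5 + 11340·x^6 + 324·x^7 + 1134·x^8)·Dx + (132 + 608·x + 1728·x^2 + 4568·x^3 + 6456·x^4 + 8856·x^5 + 5184·x^6 + 5544·x^7 + 324·x^8 + 648·x^9)·Dx^2 + (13 + 102·x + 341·x^2 + 744·x^3 + 1138·x^4 + 1236·x^5 + 1386·x^6 + 648·x^7 + 657·x^8 + 54·x^9 + 81·x^10)·Dx^3  (order 3).
h: a_k = 0, -12, 27, -64, 375/2, -2772/5, 16191/10, …
ICs: h(0) = 0, h′(0) = -12, h′′(0) = 54.

f: a_k = 0, 1, 0, -1/3, 0, 1/5, 0, …
g: a_k = 0, -6, 9, -18, 81/2, -486/5, 243, …
h₀=f·g: eliminate ⇒ L₀, order ≤ 2·2.
Derive L from L₀ (diff closure).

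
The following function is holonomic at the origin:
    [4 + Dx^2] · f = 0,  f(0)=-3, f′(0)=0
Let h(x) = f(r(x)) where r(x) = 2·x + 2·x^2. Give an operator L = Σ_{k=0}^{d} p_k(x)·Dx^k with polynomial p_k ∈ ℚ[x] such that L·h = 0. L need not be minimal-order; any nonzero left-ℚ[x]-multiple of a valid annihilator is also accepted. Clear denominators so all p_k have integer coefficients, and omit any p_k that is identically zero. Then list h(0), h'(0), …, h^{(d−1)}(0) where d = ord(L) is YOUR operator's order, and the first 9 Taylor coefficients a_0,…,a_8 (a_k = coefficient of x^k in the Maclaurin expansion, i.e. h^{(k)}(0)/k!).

L = (16 + 96·x + 192·x^2 + 128·x^3) - 2·Dx + (1 + 2·x)·Dx^2  (order 2).
h: a_k = -3, 0, 24, 48, -8, -128, -2624/15, -128/5, 23008/105, …
ICs: h(0) = -3, h′(0) = 0.

f: a_k = -3, 0, 6, 0, -2, 0, 4/15, 0, -2/105, …
Change of var in L_f (x↦r) gives L₀.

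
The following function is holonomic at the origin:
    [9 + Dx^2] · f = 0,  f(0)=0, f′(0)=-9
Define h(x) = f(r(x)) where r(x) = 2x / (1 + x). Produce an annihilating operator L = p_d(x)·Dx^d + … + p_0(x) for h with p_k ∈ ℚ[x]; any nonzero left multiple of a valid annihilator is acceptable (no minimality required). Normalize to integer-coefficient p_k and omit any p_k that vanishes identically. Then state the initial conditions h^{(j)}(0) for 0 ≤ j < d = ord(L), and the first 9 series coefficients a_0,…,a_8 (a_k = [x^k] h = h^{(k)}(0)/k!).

L = 36 + (2 + 6·x + 6·x^2 + 2·x^3)·Dx + (1 + 4·x + 6·x^2 + 4·x^3 + x^4)·Dx^2  (order 2).
h: a_k = 0, -18, 18, 90, -306, 2178/5, -90, -40158/35, 16938/5, …
ICs: h(0) = 0, h′(0) = -18.

f: a_k = 0, -9, 0, 27/2, 0, -243/40, 0, 729/560, 0, …
Change of var in L_f (x↦r) gives L₀.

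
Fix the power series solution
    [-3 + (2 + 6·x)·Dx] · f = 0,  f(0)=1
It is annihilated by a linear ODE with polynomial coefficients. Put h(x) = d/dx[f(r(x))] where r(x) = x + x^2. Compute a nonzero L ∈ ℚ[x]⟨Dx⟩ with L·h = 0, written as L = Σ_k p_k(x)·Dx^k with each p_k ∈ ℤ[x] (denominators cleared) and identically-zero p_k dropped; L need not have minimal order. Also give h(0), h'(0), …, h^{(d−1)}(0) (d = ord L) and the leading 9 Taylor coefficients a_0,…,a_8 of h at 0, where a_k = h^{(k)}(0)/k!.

f: a_k = 1, 3/2, -9/8, 27/16, -405/128, 1701/256, -15309/1024, 72171/2048, -2814669/32768, …
f∘r: x↦r, Dx↦Dx/r' in L_f ⇒ L₀.
h₀' ⇒ L via d/dx closure of L₀.
L = 1 + (-2 - 10·x - 18·x^2 - 12·x^3)·Dx  (order 1).
h: a_k = 3/2, 3/4, -27/16, 99/32, -1215/256, 2997/512, -9639/2048, -6237/4096, 1073817/65536, …
ICs: h(0) = 3/2.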